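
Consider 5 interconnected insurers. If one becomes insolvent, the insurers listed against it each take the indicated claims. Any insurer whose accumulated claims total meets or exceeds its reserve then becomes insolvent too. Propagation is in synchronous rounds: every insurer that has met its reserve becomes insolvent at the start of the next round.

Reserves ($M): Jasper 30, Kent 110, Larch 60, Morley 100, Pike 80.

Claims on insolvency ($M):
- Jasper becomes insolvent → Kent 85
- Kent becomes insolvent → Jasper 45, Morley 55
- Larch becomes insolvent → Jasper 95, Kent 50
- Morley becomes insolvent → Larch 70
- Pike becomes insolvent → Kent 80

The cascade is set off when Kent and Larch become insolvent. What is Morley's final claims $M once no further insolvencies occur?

Round 1 — Kent, Larch become insolvent (initial).
  Jasper: +45+95 → 140 ≥ 30
  Morley: +55 → 55 < 100
Round 2 — Jasper becomes insolvent.
No further insolvencies.

55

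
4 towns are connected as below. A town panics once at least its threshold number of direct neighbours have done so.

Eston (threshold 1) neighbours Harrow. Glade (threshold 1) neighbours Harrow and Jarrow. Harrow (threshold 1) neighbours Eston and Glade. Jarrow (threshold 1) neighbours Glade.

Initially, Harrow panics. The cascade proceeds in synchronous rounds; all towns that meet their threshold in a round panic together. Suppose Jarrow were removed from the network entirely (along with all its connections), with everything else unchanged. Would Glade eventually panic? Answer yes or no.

With Jarrow removed:
Round 1 — Harrow panics (initial).
Round 2 — checking thresholds:
  Eston: 1 of 1 neighbours ≥ 1, panics.
  Glade: 1 of 1 neighbours ≥ 1, panics.
Round 3 — no new panics; cascade stops.

yes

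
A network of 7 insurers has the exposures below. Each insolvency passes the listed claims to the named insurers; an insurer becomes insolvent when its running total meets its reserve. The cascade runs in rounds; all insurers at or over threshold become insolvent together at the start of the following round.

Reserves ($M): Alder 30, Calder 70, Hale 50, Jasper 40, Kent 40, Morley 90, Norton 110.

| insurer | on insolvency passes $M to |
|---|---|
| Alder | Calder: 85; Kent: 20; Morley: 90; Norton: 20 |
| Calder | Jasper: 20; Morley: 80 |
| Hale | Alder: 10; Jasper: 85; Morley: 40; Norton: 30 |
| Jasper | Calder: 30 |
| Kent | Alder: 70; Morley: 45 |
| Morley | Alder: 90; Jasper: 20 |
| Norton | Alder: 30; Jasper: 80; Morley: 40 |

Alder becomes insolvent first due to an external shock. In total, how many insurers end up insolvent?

Round 1 — Alder becomes insolvent (initial).
  Calder: +85 → 85 ≥ 70
  Kent: +20 → 20 < 40
  Morley: +90 → 90 ≥ 90
  Norton: +20 → 20 < 110
Round 2 — Calder, Morley become insolvent.
  Jasper: +20+20 → 40 ≥ 40
Round 3 — Jasper becomes insolvent.
No further insolvencies.

4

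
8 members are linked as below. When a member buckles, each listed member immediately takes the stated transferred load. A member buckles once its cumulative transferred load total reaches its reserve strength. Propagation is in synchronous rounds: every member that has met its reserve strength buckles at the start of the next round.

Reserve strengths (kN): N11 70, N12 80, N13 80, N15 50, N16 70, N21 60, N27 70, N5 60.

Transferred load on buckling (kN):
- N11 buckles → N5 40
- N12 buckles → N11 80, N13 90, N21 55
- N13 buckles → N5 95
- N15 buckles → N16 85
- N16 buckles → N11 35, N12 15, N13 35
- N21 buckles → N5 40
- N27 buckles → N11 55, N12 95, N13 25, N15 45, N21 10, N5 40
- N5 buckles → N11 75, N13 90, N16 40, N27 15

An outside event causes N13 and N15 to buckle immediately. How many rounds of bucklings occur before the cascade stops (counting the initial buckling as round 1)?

3

Round 1 — N13, N15 buckle (initial).
  N16: +85 → 85 ≥ 70
  N5: +95 → 95 ≥ 60
Round 2 — N16, N5 buckle.
  N11: +35+75 → 110 ≥ 70
  N12: +15 → 15 < 80
  N27: +15 → 15 < 70
Round 3 — N11 buckles.
No further bucklings.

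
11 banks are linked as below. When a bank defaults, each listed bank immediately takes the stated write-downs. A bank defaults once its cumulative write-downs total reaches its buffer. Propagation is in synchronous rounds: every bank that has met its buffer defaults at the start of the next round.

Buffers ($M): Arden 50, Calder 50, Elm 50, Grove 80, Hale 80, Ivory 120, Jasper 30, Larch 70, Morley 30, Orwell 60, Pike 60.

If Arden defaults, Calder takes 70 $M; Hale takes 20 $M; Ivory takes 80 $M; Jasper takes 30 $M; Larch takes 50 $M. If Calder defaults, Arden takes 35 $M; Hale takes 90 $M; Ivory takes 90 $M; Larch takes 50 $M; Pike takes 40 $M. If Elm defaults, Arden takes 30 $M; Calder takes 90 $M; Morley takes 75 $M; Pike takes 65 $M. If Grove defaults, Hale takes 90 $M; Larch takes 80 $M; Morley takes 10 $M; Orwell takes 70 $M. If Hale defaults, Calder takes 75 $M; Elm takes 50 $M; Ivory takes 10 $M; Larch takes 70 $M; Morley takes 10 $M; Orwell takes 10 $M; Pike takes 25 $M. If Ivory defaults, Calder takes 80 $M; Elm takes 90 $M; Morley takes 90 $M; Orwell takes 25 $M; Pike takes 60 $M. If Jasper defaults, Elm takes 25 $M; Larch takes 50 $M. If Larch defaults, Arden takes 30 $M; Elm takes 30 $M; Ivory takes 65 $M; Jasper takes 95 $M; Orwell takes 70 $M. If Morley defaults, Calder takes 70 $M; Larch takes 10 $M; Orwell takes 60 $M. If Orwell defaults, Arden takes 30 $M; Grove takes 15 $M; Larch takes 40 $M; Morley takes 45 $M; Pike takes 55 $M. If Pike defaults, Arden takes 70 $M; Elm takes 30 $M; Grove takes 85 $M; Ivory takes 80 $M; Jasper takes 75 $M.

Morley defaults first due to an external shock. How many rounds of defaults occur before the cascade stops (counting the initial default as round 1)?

Round 1 — Morley defaults (initial).
  Calder: +70 → 70 ≥ 50
  Larch: +10 → 10 < 70
  Orwell: +60 → 60 ≥ 60
Round 2 — Calder, Orwell default.
  Arden: +35+30 → 65 ≥ 50
  Grove: +15 → 15 < 80
  Hale: +90 → 90 ≥ 80
  Ivory: +90 → 90 < 120
  Larch: +50+40 → 100 ≥ 70
  Pike: +40+55 → 95 ≥ 60
Round 3 — Arden, Hale, Larch, Pike default.
  Elm: +50+30+30 → 110 ≥ 50
  Grove: +85 → 100 ≥ 80
  Ivory: +80+10+65+80 → 325 ≥ 120
  Jasper: +30+95+75 → 200 ≥ 30
Round 4 — Elm, Grove, Ivory, Jasper default.
No further defaults.

4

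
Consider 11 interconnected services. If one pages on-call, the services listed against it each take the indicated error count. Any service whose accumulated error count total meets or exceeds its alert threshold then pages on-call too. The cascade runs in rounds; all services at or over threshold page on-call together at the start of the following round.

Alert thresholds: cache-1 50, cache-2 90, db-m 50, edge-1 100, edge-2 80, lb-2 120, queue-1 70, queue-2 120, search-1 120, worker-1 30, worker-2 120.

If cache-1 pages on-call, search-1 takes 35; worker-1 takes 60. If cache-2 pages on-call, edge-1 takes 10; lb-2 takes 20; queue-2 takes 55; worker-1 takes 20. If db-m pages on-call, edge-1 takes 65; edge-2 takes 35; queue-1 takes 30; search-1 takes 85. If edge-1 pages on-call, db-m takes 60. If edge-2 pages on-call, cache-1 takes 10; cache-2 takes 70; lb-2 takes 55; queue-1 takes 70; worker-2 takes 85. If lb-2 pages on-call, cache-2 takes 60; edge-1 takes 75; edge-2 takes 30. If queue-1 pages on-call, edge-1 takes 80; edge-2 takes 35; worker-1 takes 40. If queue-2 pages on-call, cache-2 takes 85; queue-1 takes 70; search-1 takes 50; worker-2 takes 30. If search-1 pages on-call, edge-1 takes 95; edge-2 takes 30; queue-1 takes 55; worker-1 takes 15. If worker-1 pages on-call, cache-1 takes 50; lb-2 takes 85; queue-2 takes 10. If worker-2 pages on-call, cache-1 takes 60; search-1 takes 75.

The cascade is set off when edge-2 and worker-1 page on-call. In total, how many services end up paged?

Round 1 — edge-2, worker-1 page on-call (initial).
  cache-1: +10+50 → 60 ≥ 50
  cache-2: +70 → 70 < 90
  lb-2: +55+85 → 140 ≥ 120
  queue-1: +70 → 70 ≥ 70
  queue-2: +10 → 10 < 120
  worker-2: +85 → 85 < 120
Round 2 — cache-1, lb-2, queue-1 page on-call.
  cache-2: +60 → 130 ≥ 90
  edge-1: +75+80 → 155 ≥ 100
  search-1: +35 → 35 < 120
Round 3 — cache-2, edge-1 page on-call.
  db-m: +60 → 60 ≥ 50
  queue-2: +55 → 65 < 120
Round 4 — db-m pages on-call.
  search-1: +85 → 120 ≥ 120
Round 5 — search-1 pages on-call.
No further pages.

9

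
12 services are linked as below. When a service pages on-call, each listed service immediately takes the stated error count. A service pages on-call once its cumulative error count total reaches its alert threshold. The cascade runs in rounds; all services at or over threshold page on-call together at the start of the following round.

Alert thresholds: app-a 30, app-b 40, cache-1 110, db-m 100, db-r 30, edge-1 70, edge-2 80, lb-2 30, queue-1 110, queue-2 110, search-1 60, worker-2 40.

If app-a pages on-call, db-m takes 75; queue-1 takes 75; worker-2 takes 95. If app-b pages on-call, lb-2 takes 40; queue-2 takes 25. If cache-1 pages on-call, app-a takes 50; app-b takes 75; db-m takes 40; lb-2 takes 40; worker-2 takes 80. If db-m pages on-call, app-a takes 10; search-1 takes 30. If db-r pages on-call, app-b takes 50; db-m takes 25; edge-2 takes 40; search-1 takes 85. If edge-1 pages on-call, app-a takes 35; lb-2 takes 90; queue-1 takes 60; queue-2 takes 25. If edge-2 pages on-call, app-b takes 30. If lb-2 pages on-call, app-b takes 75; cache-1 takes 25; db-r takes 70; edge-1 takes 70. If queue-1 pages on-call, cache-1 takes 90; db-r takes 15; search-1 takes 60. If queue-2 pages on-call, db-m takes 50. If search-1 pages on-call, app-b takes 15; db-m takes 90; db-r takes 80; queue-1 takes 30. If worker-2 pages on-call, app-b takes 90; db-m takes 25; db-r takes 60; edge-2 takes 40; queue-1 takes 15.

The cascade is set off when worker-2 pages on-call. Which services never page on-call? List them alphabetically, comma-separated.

Round 1 — worker-2 pages on-call (initial).
  app-b: +90 → 90 ≥ 40
  db-m: +25 → 25 < 100
  db-r: +60 → 60 ≥ 30
  edge-2: +40 → 40 < 80
  queue-1: +15 → 15 < 110
Round 2 — app-b, db-r page on-call.
  db-m: +25 → 50 < 100
  edge-2: +40 → 80 ≥ 80
  lb-2: +40 → 40 ≥ 30
  queue-2: +25 → 25 < 110
  search-1: +85 → 85 ≥ 60
Round 3 — edge-2, lb-2, search-1 page on-call.
  cache-1: +25 → 25 < 110
  db-m: +90 → 140 ≥ 100
  edge-1: +70 → 70 ≥ 70
  queue-1: +30 → 45 < 110
Round 4 — db-m, edge-1 page on-call.
  app-a: +10+35 → 45 ≥ 30
  queue-1: +60 → 105 < 110
  queue-2: +25 → 50 < 110
Round 5 — app-a pages on-call.
  queue-1: +75 → 180 ≥ 110
Round 6 — queue-1 pages on-call.
  cache-1: +90 → 115 ≥ 110
Round 7 — cache-1 pages on-call.
No further pages.

queue-2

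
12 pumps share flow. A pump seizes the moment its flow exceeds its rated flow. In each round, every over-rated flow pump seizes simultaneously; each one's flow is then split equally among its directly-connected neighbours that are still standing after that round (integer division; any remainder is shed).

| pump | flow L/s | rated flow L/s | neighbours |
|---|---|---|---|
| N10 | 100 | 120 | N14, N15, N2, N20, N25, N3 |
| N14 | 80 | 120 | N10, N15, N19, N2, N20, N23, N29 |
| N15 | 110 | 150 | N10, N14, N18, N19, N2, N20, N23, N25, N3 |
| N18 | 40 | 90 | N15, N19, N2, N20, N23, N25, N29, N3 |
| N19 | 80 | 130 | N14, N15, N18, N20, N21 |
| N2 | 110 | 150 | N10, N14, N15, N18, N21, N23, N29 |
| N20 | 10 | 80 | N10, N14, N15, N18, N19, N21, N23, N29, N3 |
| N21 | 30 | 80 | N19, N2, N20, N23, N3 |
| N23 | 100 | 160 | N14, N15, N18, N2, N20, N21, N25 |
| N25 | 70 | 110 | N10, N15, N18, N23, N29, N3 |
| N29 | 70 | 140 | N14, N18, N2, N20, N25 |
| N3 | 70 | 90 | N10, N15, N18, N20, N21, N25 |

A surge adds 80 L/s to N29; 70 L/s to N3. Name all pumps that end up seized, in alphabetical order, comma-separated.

Round 1 — N29 at 150 > 140; N3 at 140 > 90. N29, N3 seize.
  N29 sheds 150 L/s to N14, N18, N2, N20, N25: 30 each.
    N14: 80+30 = 110 ≤ 120
    N18: 40+30 = 70 ≤ 90
    N2: 110+30 = 140 ≤ 150
    N20: 10+30 = 40 ≤ 80
    N25: 70+30 = 100 ≤ 110
  N3 sheds 140 L/s to N10, N15, N18, N20, N21, N25: 23 each (2 lost).
    N10: 100+23 = 123 > 120
    N15: 110+23 = 133 ≤ 150
    N18: 70+23 = 93 > 90
    N20: 40+23 = 63 ≤ 80
    N21: 30+23 = 53 ≤ 80
    N25: 100+23 = 123 > 110
Round 2 — N10, N18, N25 seize.
  N10 sheds 123 L/s to N14, N15, N2, N20: 30 each (3 lost).
    N14: 110+30 = 140 > 120
    N15: 133+30 = 163 > 150
    N2: 140+30 = 170 > 150
    N20: 63+30 = 93 > 80
  N18 sheds 93 L/s to N15, N19, N2, N20, N23: 18 each (3 lost).
    N15: 163+18 = 181 > 150
    N19: 80+18 = 98 ≤ 130
    N2: 170+18 = 188 > 150
    N20: 93+18 = 111 > 80
    N23: 100+18 = 118 ≤ 160
  N25 sheds 123 L/s to N15, N23: 61 each (1 lost).
    N15: 181+61 = 242 > 150
    N23: 118+61 = 179 > 160
Round 3 — N14, N15, N2, N20, N23 seize.
  N14 sheds 140 L/s to N19: 140 each.
    N19: 98+140 = 238 > 130
  N15 sheds 242 L/s to N19: 242 each.
    N19: 238+242 = 480 > 130
  N2 sheds 188 L/s to N21: 188 each.
    N21: 53+188 = 241 > 80
  N20 sheds 111 L/s to N19, N21: 55 each (1 lost).
    N19: 480+55 = 535 > 130
    N21: 241+55 = 296 > 80
  N23 sheds 179 L/s to N21: 179 each.
    N21: 296+179 = 475 > 80
Round 4 — N19, N21 seize.
  N19 sheds 535 L/s: no online neighbours, lost.
  N21 sheds 475 L/s: no online neighbours, lost.
No further seizures.

N10, N14, N15, N18, N19, N2, N20, N21, N23, N25, N29, N3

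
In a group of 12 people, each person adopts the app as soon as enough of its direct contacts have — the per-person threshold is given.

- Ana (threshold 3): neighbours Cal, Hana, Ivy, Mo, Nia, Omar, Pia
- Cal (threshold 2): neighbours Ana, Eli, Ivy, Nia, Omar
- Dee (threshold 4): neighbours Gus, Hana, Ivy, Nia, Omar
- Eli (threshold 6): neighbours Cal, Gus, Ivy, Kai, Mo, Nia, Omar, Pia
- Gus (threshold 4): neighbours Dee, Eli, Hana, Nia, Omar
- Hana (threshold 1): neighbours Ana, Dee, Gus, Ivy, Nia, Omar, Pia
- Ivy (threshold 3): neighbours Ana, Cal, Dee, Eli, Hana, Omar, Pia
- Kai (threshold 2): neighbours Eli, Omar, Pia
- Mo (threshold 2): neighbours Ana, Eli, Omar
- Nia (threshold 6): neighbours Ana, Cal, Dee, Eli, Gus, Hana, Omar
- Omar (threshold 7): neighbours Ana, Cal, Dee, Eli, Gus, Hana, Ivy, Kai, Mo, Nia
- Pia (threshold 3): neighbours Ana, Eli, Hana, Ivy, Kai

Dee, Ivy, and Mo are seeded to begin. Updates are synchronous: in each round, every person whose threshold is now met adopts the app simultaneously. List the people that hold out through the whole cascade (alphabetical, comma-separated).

Eli, Gus, Kai, Nia, Omar

Round 1 — Dee, Ivy, Mo adopt the app (initial).
Round 2 — checking thresholds:
  Ana: 2 of 7 neighbours < 3, not yet.
  Cal: 1 of 5 neighbours < 2, not yet.
  Eli: 2 of 8 neighbours < 6, not yet.
  Gus: 1 of 5 neighbours < 4, not yet.
  Hana: 2 of 7 neighbours ≥ 1, adopts the app.
  Nia: 1 of 7 neighbours < 6, not yet.
  Omar: 3 of 10 neighbours < 7, not yet.
  Pia: 1 of 5 neighbours < 3, not yet.
Round 3 — checking thresholds:
  Ana: 3 of 7 neighbours ≥ 3, adopts the app.
  Cal: 1 of 5 neighbours < 2, not yet.
  Eli: 2 of 8 neighbours < 6, not yet.
  Gus: 2 of 5 neighbours < 4, not yet.
  Nia: 2 of 7 neighbours < 6, not yet.
  Omar: 4 of 10 neighbours < 7, not yet.
  Pia: 2 of 5 neighbours < 3, not yet.
Round 4 — checking thresholds:
  Cal: 2 of 5 neighbours ≥ 2, adopts the app.
  Eli: 2 of 8 neighbours < 6, not yet.
  Gus: 2 of 5 neighbours < 4, not yet.
  Nia: 3 of 7 neighbours < 6, not yet.
  Omar: 5 of 10 neighbours < 7, not yet.
  Pia: 3 of 5 neighbours ≥ 3, adopts the app.
Round 5 — no new adoptions; cascade stops.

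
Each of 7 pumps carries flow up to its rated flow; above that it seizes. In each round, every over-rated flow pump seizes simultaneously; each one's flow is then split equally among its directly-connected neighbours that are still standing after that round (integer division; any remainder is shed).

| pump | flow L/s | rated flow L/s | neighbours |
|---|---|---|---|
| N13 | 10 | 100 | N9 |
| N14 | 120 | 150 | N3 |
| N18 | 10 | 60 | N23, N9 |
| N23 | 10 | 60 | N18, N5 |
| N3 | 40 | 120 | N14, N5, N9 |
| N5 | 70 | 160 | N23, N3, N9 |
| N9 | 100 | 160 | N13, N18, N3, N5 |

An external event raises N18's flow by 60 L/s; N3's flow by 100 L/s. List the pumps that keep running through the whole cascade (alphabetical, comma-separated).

Round 1 — N18 at 70 > 60; N3 at 140 > 120. N18, N3 seize.
  N18 sheds 70 L/s to N23, N9: 35 each.
    N23: 10+35 = 45 ≤ 60
    N9: 100+35 = 135 ≤ 160
  N3 sheds 140 L/s to N14, N5, N9: 46 each (2 lost).
    N14: 120+46 = 166 > 150
    N5: 70+46 = 116 ≤ 160
    N9: 135+46 = 181 > 160
Round 2 — N14, N9 seize.
  N14 sheds 166 L/s: no online neighbours, lost.
  N9 sheds 181 L/s to N13, N5: 90 each (1 lost).
    N13: 10+90 = 100 ≤ 100
    N5: 116+90 = 206 > 160
Round 3 — N5 seizes.
  N5 sheds 206 L/s to N23: 206 each.
    N23: 45+206 = 251 > 60
Round 4 — N23 seizes.
  N23 sheds 251 L/s: no online neighbours, lost.
No further seizures.

N13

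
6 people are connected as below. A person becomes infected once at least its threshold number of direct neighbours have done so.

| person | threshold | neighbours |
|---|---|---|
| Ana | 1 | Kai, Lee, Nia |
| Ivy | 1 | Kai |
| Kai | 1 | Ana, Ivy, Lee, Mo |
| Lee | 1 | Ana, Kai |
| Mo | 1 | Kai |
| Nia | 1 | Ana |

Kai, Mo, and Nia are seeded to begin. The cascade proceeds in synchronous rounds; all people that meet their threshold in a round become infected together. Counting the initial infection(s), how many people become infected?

Round 1 — Kai, Mo, Nia become infected (initial).
Round 2 — checking thresholds:
  Ana: 2 of 3 neighbours ≥ 1, becomes infected.
  Ivy: 1 of 1 neighbours ≥ 1, becomes infected.
  Lee: 1 of 2 neighbours ≥ 1, becomes infected.
Round 3 — no new infections; cascade stops.

6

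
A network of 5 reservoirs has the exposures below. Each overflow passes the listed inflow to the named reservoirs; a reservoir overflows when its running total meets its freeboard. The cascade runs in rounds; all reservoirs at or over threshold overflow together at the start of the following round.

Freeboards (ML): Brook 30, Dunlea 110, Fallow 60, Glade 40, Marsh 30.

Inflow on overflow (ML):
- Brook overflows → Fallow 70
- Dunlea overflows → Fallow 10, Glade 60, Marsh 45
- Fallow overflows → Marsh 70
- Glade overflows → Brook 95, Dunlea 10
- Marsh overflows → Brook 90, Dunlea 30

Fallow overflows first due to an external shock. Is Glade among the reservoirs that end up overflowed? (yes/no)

Round 1 — Fallow overflows (initial).
  Marsh: +70 → 70 ≥ 30
Round 2 — Marsh overflows.
  Brook: +90 → 90 ≥ 30
  Dunlea: +30 → 30 < 110
Round 3 — Brook overflows.
No further overflows.

no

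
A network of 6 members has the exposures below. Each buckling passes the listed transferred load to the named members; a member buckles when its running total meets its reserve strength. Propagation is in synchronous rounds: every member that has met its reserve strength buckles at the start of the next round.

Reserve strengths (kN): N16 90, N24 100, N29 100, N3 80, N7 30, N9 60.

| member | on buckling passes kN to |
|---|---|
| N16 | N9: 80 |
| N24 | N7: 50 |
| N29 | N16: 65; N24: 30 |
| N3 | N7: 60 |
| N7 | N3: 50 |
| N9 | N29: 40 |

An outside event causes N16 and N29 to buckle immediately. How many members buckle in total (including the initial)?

Round 1 — N16, N29 buckle (initial).
  N24: +30 → 30 < 100
  N9: +80 → 80 ≥ 60
Round 2 — N9 buckles.
No further bucklings.

3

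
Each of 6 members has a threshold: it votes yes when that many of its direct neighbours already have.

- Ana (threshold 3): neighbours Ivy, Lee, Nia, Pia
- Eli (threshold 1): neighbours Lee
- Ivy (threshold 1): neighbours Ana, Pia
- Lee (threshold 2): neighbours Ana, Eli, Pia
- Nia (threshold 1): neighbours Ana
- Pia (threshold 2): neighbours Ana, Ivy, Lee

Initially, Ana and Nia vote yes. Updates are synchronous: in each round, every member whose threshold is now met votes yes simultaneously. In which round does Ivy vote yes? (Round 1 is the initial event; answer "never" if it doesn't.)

Round 1 — Ana, Nia vote yes (initial).
Round 2 — checking thresholds:
  Ivy: 1 of 2 neighbours ≥ 1, votes yes.
  Lee: 1 of 3 neighbours < 2, below threshold.
  Pia: 1 of 3 neighbours < 2, below threshold.
Round 3 — checking thresholds:
  Lee: 1 of 3 neighbours < 2, below threshold.
  Pia: 2 of 3 neighbours ≥ 2, votes yes.
Round 4 — checking thresholds:
  Lee: 2 of 3 neighbours ≥ 2, votes yes.
Round 5 — checking thresholds:
  Eli: 1 of 1 neighbours ≥ 1, votes yes.
Round 6 — no new yes votes; cascade stops.

2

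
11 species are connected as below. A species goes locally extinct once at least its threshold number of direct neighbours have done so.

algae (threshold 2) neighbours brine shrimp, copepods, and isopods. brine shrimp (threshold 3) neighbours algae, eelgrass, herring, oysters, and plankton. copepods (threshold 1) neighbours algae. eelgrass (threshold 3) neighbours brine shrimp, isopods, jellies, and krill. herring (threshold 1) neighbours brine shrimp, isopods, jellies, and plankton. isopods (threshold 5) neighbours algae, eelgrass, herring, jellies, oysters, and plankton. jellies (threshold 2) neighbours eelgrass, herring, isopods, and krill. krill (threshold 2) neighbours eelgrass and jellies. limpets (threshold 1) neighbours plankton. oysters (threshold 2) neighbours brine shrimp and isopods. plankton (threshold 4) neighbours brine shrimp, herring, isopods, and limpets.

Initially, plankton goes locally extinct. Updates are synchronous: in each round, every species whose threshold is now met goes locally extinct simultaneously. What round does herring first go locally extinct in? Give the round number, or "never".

2

Round 1 — plankton goes locally extinct (initial).
Round 2 — checking thresholds:
  brine shrimp: 1 of 5 neighbours < 3, not yet.
  herring: 1 of 4 neighbours ≥ 1, goes locally extinct.
  isopods: 1 of 6 neighbours < 5, not yet.
  limpets: 1 of 1 neighbours ≥ 1, goes locally extinct.
Round 3 — no new extinctions; cascade stops.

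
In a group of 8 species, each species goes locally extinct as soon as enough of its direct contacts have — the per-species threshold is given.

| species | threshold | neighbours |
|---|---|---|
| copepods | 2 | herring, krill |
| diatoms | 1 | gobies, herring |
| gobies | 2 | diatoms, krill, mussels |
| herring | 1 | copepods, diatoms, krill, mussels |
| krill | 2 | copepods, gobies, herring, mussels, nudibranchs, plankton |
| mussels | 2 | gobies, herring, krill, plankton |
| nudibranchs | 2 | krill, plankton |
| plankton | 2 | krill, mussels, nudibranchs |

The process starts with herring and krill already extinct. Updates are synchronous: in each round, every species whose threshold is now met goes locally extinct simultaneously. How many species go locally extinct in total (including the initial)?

8

Round 1 — herring, krill go locally extinct (initial).
Round 2 — checking thresholds:
  copepods: 2 of 2 neighbours ≥ 2, goes locally extinct.
  diatoms: 1 of 2 neighbours ≥ 1, goes locally extinct.
  gobies: 1 of 3 neighbours < 2, below threshold.
  mussels: 2 of 4 neighbours ≥ 2, goes locally extinct.
  nudibranchs: 1 of 2 neighbours < 2, below threshold.
  plankton: 1 of 3 neighbours < 2, below threshold.
Round 3 — checking thresholds:
  gobies: 3 of 3 neighbours ≥ 2, goes locally extinct.
  nudibranchs: 1 of 2 neighbours < 2, below threshold.
  plankton: 2 of 3 neighbours ≥ 2, goes locally extinct.
Round 4 — checking thresholds:
  nudibranchs: 2 of 2 neighbours ≥ 2, goes locally extinct.
Round 5 — no new extinctions; cascade stops.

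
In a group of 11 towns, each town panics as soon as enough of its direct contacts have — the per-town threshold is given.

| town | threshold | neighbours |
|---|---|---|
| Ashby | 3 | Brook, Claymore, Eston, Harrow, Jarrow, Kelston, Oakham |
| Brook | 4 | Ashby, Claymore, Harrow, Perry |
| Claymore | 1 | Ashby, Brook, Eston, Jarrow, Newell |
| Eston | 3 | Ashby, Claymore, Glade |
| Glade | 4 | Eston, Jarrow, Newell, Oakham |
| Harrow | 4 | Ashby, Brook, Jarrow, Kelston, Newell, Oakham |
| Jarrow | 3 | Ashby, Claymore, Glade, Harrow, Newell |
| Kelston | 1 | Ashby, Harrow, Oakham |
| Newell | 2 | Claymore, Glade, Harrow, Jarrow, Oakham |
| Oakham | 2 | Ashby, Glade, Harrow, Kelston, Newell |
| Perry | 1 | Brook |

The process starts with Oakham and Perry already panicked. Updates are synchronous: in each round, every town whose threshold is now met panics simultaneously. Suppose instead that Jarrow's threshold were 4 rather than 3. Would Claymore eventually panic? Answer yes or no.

no

With Jarrow's threshold at 4:
Round 1 — Oakham, Perry panic (initial).
Round 2 — checking thresholds:
  Ashby: 1 of 7 neighbours < 3, not yet.
  Brook: 1 of 4 neighbours < 4, not yet.
  Glade: 1 of 4 neighbours < 4, not yet.
  Harrow: 1 of 6 neighbours < 4, not yet.
  Kelston: 1 of 3 neighbours ≥ 1, panics.
  Newell: 1 of 5 neighbours < 2, not yet.
Round 3 — no new panics; cascade stops.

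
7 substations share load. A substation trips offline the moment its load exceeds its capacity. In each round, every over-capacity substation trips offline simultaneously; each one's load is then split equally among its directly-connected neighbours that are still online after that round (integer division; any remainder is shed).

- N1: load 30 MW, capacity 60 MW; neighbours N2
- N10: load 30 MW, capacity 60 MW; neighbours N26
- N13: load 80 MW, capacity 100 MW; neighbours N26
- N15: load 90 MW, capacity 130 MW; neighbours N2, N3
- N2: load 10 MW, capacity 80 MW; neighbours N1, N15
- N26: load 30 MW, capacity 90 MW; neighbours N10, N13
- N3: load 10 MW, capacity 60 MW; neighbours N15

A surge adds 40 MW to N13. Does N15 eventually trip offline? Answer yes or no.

no

Round 1 — N13 at 120 > 100. N13 trips offline.
  N13 sheds 120 MW to N26: 120 each.
    N26: 30+120 = 150 > 90
Round 2 — N26 trips offline.
  N26 sheds 150 MW to N10: 150 each.
    N10: 30+150 = 180 > 60
Round 3 — N10 trips offline.
  N10 sheds 180 MW: no online neighbours, lost.
No further trips.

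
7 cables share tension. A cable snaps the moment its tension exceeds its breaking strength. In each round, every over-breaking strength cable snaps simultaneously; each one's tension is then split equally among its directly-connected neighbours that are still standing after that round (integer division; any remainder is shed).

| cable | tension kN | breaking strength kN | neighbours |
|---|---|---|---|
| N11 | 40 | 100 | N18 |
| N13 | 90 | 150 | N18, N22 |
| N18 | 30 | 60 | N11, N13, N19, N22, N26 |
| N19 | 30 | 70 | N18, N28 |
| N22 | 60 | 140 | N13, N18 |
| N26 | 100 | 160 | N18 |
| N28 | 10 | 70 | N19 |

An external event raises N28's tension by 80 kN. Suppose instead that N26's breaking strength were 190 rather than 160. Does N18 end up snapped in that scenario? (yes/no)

yes

With N26's breaking strength at 190:
Round 1 — N28 at 90 > 70. N28 snaps.
  N28 sheds 90 kN to N19: 90 each.
    N19: 30+90 = 120 > 70
Round 2 — N19 snaps.
  N19 sheds 120 kN to N18: 120 each.
    N18: 30+120 = 150 > 60
Round 3 — N18 snaps.
  N18 sheds 150 kN to N11, N13, N22, N26: 37 each (2 lost).
    N11: 40+37 = 77 ≤ 100
    N13: 90+37 = 127 ≤ 150
    N22: 60+37 = 97 ≤ 140
    N26: 100+37 = 137 ≤ 190
No further breaks.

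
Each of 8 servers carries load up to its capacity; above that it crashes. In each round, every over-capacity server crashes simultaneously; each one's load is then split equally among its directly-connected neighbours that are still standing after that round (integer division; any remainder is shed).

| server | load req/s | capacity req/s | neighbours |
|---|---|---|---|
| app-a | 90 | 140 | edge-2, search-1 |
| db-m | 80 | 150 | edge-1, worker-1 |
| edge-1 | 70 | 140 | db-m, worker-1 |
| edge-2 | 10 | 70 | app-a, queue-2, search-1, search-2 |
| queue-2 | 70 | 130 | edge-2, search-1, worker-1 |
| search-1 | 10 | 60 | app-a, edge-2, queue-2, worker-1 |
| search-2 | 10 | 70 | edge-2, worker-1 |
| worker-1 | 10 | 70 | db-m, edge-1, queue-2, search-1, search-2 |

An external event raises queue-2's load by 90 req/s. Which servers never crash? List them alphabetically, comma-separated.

Round 1 — queue-2 at 160 > 130. queue-2 crashes.
  queue-2 sheds 160 req/s to edge-2, search-1, worker-1: 53 each (1 lost).
    edge-2: 10+53 = 63 ≤ 70
    search-1: 10+53 = 63 > 60
    worker-1: 10+53 = 63 ≤ 70
Round 2 — search-1 crashes.
  search-1 sheds 63 req/s to app-a, edge-2, worker-1: 21 each.
    app-a: 90+21 = 111 ≤ 140
    edge-2: 63+21 = 84 > 70
    worker-1: 63+21 = 84 > 70
Round 3 — edge-2, worker-1 crash.
  edge-2 sheds 84 req/s to app-a, search-2: 42 each.
    app-a: 111+42 = 153 > 140
    search-2: 10+42 = 52 ≤ 70
  worker-1 sheds 84 req/s to db-m, edge-1, search-2: 28 each.
    db-m: 80+28 = 108 ≤ 150
    edge-1: 70+28 = 98 ≤ 140
    search-2: 52+28 = 80 > 70
Round 4 — app-a, search-2 crash.
  app-a sheds 153 req/s: no online neighbours, lost.
  search-2 sheds 80 req/s: no online neighbours, lost.
No further crashes.

db-m, edge-1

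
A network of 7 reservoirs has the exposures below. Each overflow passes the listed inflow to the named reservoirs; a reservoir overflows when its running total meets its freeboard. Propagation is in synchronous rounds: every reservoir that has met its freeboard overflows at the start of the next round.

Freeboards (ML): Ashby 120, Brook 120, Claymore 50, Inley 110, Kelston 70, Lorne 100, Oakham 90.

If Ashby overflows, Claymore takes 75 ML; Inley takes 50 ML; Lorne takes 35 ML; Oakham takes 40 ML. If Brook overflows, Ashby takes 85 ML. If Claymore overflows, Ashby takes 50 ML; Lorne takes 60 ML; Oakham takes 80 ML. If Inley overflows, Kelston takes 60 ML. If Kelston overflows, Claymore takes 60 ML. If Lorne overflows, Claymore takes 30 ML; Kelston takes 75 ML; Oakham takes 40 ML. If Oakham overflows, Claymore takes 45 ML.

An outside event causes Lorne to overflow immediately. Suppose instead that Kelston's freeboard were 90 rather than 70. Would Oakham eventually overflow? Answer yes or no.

With Kelston's freeboard at 90:
Round 1 — Lorne overflows (initial).
  Claymore: +30 → 30 < 50
  Kelston: +75 → 75 < 90
  Oakham: +40 → 40 < 90
No further overflows.

no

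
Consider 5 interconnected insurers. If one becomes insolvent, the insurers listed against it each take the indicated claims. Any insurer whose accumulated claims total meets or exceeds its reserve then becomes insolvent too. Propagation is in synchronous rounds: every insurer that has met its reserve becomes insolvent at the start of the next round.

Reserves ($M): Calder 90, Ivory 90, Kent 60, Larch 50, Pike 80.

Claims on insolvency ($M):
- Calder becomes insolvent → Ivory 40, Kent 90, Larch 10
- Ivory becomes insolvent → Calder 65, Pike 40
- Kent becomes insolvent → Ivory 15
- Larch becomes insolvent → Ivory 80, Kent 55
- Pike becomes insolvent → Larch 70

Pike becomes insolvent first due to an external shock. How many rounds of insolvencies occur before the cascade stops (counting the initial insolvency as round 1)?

2

Round 1 — Pike becomes insolvent (initial).
  Larch: +70 → 70 ≥ 50
Round 2 — Larch becomes insolvent.
  Ivory: +80 → 80 < 90
  Kent: +55 → 55 < 60
No further insolvencies.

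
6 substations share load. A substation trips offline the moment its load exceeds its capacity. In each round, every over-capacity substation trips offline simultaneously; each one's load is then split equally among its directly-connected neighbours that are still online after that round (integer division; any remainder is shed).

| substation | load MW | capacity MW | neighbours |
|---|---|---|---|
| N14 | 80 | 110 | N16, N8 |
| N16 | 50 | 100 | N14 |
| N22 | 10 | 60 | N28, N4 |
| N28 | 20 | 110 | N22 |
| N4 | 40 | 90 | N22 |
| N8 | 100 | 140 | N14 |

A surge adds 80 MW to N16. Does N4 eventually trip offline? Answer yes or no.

Round 1 — N16 at 130 > 100. N16 trips offline.
  N16 sheds 130 MW to N14: 130 each.
    N14: 80+130 = 210 > 110
Round 2 — N14 trips offline.
  N14 sheds 210 MW to N8: 210 each.
    N8: 100+210 = 310 > 140
Round 3 — N8 trips offline.
  N8 sheds 310 MW: no online neighbours, lost.
No further trips.

no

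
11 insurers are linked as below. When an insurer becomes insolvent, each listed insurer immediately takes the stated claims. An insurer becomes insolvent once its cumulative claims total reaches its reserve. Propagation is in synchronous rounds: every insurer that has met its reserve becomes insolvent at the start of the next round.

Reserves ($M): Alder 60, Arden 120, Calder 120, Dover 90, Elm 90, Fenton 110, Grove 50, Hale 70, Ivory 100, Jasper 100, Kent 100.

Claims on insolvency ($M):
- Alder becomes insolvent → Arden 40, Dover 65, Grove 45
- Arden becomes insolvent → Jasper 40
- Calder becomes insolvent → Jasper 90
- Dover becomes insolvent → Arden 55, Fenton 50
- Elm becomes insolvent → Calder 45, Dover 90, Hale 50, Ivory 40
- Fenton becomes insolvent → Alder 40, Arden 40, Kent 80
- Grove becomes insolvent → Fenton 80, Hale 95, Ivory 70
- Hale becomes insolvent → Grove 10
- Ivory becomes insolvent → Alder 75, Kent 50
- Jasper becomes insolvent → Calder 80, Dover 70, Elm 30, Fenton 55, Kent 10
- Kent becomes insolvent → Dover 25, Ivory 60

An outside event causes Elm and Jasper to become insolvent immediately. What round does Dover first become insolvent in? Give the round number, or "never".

2

Round 1 — Elm, Jasper become insolvent (initial).
  Calder: +45+80 → 125 ≥ 120
  Dover: +90+70 → 160 ≥ 90
  Fenton: +55 → 55 < 110
  Hale: +50 → 50 < 70
  Ivory: +40 → 40 < 100
  Kent: +10 → 10 < 100
Round 2 — Calder, Dover become insolvent.
  Arden: +55 → 55 < 120
  Fenton: +50 → 105 < 110
No further insolvencies.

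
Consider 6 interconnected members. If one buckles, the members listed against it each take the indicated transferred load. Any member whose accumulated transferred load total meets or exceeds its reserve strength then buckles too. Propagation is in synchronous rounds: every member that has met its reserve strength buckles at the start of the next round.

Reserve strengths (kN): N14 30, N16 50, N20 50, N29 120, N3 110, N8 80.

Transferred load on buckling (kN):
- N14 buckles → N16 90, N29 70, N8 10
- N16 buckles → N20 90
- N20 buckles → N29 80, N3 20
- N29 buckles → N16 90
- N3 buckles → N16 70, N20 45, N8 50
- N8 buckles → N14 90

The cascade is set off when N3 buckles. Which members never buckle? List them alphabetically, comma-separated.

Round 1 — N3 buckles (initial).
  N16: +70 → 70 ≥ 50
  N20: +45 → 45 < 50
  N8: +50 → 50 < 80
Round 2 — N16 buckles.
  N20: +90 → 135 ≥ 50
Round 3 — N20 buckles.
  N29: +80 → 80 < 120
No further bucklings.

N14, N29, N8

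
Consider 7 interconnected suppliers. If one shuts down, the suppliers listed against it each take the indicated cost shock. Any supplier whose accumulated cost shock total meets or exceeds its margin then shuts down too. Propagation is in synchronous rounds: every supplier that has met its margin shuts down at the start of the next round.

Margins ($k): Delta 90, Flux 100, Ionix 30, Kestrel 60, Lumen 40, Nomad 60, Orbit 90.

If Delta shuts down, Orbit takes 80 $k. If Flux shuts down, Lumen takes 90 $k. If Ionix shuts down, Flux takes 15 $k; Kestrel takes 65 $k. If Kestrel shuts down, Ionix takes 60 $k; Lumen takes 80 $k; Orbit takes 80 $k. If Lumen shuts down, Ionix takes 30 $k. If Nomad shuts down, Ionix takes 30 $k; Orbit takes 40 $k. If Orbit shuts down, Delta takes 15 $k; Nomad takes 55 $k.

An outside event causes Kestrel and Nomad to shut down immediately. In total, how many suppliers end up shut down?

5

Round 1 — Kestrel, Nomad shut down (initial).
  Ionix: +60+30 → 90 ≥ 30
  Lumen: +80 → 80 ≥ 40
  Orbit: +80+40 → 120 ≥ 90
Round 2 — Ionix, Lumen, Orbit shut down.
  Delta: +15 → 15 < 90
  Flux: +15 → 15 < 100
No further shutdowns.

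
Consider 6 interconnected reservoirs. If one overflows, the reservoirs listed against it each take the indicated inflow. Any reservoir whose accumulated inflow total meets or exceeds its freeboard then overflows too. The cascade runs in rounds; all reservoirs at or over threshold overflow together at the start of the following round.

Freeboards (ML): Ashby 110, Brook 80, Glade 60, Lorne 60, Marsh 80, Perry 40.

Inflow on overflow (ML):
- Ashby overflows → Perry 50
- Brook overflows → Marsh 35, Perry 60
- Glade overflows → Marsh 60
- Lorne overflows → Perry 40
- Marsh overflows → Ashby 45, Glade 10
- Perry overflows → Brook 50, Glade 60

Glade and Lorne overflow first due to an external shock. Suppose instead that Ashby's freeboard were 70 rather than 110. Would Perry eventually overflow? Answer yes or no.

yes

With Ashby's freeboard at 70:
Round 1 — Glade, Lorne overflow (initial).
  Marsh: +60 → 60 < 80
  Perry: +40 → 40 ≥ 40
Round 2 — Perry overflows.
  Brook: +50 → 50 < 80
No further overflows.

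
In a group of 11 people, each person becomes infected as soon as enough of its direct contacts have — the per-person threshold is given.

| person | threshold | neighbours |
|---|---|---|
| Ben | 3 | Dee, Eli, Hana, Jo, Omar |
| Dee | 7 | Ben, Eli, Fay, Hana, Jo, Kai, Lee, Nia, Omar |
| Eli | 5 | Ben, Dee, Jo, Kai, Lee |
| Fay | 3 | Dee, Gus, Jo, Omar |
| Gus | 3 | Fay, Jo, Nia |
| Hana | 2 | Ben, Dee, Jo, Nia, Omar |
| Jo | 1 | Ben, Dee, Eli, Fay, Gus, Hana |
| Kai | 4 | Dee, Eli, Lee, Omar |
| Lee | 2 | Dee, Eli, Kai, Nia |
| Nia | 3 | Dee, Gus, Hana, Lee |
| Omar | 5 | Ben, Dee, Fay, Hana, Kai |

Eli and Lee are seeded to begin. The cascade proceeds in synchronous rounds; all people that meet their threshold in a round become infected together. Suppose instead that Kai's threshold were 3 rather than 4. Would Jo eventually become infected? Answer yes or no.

yes

With Kai's threshold at 3:
Round 1 — Eli, Lee become infected (initial).
Round 2 — checking thresholds:
  Ben: 1 of 5 neighbours < 3, holds.
  Dee: 2 of 9 neighbours < 7, holds.
  Jo: 1 of 6 neighbours ≥ 1, becomes infected.
  Kai: 2 of 4 neighbours < 3, holds.
  Nia: 1 of 4 neighbours < 3, holds.
Round 3 — no new infections; cascade stops.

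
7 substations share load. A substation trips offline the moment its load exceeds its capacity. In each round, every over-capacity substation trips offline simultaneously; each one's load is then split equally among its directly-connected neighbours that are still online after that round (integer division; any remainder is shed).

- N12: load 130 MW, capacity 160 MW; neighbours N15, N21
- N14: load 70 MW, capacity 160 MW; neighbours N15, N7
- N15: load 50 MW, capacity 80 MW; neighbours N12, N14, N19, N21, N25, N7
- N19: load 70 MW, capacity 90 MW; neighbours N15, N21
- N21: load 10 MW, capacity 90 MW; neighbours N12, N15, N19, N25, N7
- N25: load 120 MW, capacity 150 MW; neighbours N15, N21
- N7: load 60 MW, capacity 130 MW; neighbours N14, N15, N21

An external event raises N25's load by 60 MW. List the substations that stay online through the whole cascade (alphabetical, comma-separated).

N14, N7

Round 1 — N25 at 180 > 150. N25 trips offline.
  N25 sheds 180 MW to N15, N21: 90 each.
    N15: 50+90 = 140 > 80
    N21: 10+90 = 100 > 90
Round 2 — N15, N21 trip offline.
  N15 sheds 140 MW to N12, N14, N19, N7: 35 each.
    N12: 130+35 = 165 > 160
    N14: 70+35 = 105 ≤ 160
    N19: 70+35 = 105 > 90
    N7: 60+35 = 95 ≤ 130
  N21 sheds 100 MW to N12, N19, N7: 33 each (1 lost).
    N12: 165+33 = 198 > 160
    N19: 105+33 = 138 > 90
    N7: 95+33 = 128 ≤ 130
Round 3 — N12, N19 trip offline.
  N12 sheds 198 MW: no online neighbours, lost.
  N19 sheds 138 MW: no online neighbours, lost.
No further trips.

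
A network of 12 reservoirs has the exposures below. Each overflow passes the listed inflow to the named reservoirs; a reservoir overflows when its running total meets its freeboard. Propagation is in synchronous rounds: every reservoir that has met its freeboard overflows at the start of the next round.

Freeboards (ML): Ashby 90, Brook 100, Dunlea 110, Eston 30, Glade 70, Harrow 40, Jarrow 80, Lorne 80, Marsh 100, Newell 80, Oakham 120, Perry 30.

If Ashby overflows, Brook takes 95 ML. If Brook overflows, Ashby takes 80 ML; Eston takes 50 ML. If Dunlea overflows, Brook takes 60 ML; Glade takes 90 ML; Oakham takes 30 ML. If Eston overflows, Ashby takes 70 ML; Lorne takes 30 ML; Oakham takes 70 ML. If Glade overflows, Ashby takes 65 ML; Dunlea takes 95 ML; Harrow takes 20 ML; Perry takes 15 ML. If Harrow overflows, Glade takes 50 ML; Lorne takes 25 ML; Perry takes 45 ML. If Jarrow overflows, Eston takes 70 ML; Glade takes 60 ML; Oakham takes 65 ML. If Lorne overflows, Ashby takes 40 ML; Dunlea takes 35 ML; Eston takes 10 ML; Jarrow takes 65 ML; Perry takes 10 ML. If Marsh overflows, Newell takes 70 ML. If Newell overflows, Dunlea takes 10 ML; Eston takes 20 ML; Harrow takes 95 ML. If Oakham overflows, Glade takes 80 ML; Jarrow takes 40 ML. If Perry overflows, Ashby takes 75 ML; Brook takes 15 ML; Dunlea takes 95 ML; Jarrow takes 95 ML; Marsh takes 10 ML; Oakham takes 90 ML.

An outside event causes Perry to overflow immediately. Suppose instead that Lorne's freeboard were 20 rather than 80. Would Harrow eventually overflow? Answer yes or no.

no

With Lorne's freeboard at 20:
Round 1 — Perry overflows (initial).
  Ashby: +75 → 75 < 90
  Brook: +15 → 15 < 100
  Dunlea: +95 → 95 < 110
  Jarrow: +95 → 95 ≥ 80
  Marsh: +10 → 10 < 100
  Oakham: +90 → 90 < 120
Round 2 — Jarrow overflows.
  Eston: +70 → 70 ≥ 30
  Glade: +60 → 60 < 70
  Oakham: +65 → 155 ≥ 120
Round 3 — Eston, Oakham overflow.
  Ashby: +70 → 145 ≥ 90
  Glade: +80 → 140 ≥ 70
  Lorne: +30 → 30 ≥ 20
Round 4 — Ashby, Glade, Lorne overflow.
  Brook: +95 → 110 ≥ 100
  Dunlea: +95+35 → 225 ≥ 110
  Harrow: +20 → 20 < 40
Round 5 — Brook, Dunlea overflow.
No further overflows.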